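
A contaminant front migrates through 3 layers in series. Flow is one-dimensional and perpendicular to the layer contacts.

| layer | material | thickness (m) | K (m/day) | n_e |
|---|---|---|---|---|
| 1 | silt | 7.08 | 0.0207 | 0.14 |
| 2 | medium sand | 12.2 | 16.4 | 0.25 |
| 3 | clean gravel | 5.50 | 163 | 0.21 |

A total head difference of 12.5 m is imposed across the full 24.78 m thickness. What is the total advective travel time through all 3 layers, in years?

0.390

With flow normal to the layers, continuity requires the same specific discharge q through every layer.
Σ(b_i/K_i) = 7.08/0.0207 + 12.2/16.4 + 5.50/163 = 342.8 d.
q = Δh / Σ(b_i/K_i) = 12.5 / 342.8 = 0.03646 m/day.
In each layer the seepage velocity is v_i = q/n_i, so the layer transit time is t_i = b_i·n_i / q:
  layer 1 (silt): t_1 = 7.08 × 0.14 / 0.03646 = 27.18 d
  layer 2 (medium sand): t_2 = 12.2 × 0.25 / 0.03646 = 83.64 d
  layer 3 (clean gravel): t_3 = 5.50 × 0.21 / 0.03646 = 31.68 d
Total t = Σ t_i = 142.5 days = 0.3902 years.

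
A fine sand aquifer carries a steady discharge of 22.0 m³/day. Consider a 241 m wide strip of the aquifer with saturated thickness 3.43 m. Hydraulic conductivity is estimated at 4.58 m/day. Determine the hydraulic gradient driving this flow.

0.00581

Cross-sectional area A = 241 × 3.43 = 826.6 m².
From Q = K·A·i, i = Q / (K·A) = 22.0 / (4.580 × 826.6) = 0.005811.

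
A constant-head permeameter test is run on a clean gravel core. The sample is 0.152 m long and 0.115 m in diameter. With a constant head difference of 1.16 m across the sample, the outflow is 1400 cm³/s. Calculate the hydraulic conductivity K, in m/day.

1530

Cross-sectional area A = π·(d/2)² = π × (0.115/2)² = 0.01039 m².
Convert discharge: 1400 cm³/s = 0.001400 m³/s.
Darcy's law rearranged: K = Q·L / (A·Δh) = 0.001400 × 0.152 / (0.01039 × 1.16) = 0.01766 m/s = 1526 m/day.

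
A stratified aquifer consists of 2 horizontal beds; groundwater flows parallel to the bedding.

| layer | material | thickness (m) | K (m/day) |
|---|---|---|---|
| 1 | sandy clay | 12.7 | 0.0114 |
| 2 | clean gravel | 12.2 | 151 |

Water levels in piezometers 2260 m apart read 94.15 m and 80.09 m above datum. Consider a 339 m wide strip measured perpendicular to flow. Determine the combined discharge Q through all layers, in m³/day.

Flow is parallel to layering, so each bed carries its own Darcy discharge and the transmissivities add.
Σ(K_i·b_i) = 0.0114×12.7 + 151×12.2 = 1842 m²/day.
Hydraulic gradient i = (94.15 − 80.09) / 2260 = 14.06 / 2260 = 0.006221.
Q = Σ(K_i·b_i) · W · i = 1842 × 339 × 0.006221 = 3886 m³/day.

3890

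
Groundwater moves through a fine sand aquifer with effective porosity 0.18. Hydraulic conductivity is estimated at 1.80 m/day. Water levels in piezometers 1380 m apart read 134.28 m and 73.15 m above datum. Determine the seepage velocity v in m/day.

Hydraulic gradient i = (134.28 − 73.15) / 1380 = 61.13 / 1380 = 0.04430.
Darcy flux q = K · i = 1.800 × 0.04430 = 0.07973 m/day.
Seepage velocity v = q / n_e = 0.07973 / 0.18 = 0.4430 m/day.

0.443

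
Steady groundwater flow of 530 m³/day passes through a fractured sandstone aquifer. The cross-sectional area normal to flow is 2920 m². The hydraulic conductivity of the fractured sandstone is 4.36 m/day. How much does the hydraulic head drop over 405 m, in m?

From Q = K·A·i, i = Q / (K·A) = 530 / (4.360 × 2920) = 0.04163.
Head loss Δh = i · L = 0.04163 × 405 = 16.86 m.

16.9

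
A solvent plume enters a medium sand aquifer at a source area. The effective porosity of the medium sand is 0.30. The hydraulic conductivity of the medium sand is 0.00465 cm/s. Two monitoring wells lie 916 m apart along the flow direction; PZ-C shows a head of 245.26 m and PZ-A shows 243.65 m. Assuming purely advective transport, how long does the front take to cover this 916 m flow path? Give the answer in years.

Convert K: 0.00465 cm/s × 864 = 4.018 m/day.
Hydraulic gradient i = (245.26 − 243.65) / 916 = 1.61 / 916 = 0.001758.
Darcy flux q = K · i = 4.018 × 0.001758 = 0.007062 m/day.
Seepage velocity v = q / n_e = 0.007062 / 0.30 = 0.02354 m/day.
Travel time t = L / v = 916 / 0.02354 = 38915 days = 106.5 years.

107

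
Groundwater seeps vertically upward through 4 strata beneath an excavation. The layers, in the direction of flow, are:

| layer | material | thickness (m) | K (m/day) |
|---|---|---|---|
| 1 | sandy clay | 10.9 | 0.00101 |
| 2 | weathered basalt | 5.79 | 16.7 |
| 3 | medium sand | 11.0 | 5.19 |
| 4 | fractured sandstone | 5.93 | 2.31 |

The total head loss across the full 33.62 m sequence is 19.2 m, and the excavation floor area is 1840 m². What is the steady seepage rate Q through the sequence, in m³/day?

3.27

Flow is perpendicular to layering, so the layers act in series and the equivalent K is the thickness-weighted harmonic mean.
Total thickness L = 10.9 + 5.79 + 11.0 + 5.93 = 33.62 m.
Σ(b_i/K_i) = 10.9/0.00101 + 5.79/16.7 + 11.0/5.19 + 5.93/2.31 = 10797 d.
K_eq = L / Σ(b_i/K_i) = 33.62 / 10797 = 0.003114 m/day.
Q = K_eq · A · (Δh/L) = 0.003114 × 1840 × (19.2/33.62) = 3.272 m³/day.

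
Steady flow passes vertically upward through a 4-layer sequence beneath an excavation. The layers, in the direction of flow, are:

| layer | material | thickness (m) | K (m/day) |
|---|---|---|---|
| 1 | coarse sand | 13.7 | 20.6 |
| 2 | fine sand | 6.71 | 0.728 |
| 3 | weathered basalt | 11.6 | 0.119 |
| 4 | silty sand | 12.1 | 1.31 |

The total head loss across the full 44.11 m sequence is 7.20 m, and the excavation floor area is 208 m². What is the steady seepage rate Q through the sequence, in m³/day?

Flow is perpendicular to layering, so the layers act in series and the equivalent K is the thickness-weighted harmonic mean.
Total thickness L = 13.7 + 6.71 + 11.6 + 12.1 = 44.11 m.
Σ(b_i/K_i) = 13.7/20.6 + 6.71/0.728 + 11.6/0.119 + 12.1/1.31 = 116.6 d.
K_eq = L / Σ(b_i/K_i) = 44.11 / 116.6 = 0.3783 m/day.
Q = K_eq · A · (Δh/L) = 0.3783 × 208 × (7.20/44.11) = 12.84 m³/day.

12.8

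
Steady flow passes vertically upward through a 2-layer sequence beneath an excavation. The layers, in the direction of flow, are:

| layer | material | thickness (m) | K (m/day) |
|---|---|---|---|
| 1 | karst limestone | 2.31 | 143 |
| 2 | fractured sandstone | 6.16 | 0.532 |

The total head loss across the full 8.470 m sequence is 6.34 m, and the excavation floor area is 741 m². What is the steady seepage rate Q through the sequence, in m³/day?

405

Flow is perpendicular to layering, so the layers act in series and the equivalent K is the thickness-weighted harmonic mean.
Total thickness L = 2.31 + 6.16 = 8.470 m.
Σ(b_i/K_i) = 2.31/143 + 6.16/0.532 = 11.60 d.
K_eq = L / Σ(b_i/K_i) = 8.470 / 11.60 = 0.7305 m/day.
Q = K_eq · A · (Δh/L) = 0.7305 × 741 × (6.34/8.470) = 405.2 m³/day.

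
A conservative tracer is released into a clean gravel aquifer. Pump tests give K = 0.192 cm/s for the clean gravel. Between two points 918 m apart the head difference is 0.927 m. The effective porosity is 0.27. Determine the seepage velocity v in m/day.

Convert K: 0.192 cm/s × 864 = 165.9 m/day.
Hydraulic gradient i = Δh / L = 0.927 / 918 = 0.001010.
Darcy flux q = K · i = 165.9 × 0.001010 = 0.1675 m/day.
Seepage velocity v = q / n_e = 0.1675 / 0.27 = 0.6204 m/day.

0.620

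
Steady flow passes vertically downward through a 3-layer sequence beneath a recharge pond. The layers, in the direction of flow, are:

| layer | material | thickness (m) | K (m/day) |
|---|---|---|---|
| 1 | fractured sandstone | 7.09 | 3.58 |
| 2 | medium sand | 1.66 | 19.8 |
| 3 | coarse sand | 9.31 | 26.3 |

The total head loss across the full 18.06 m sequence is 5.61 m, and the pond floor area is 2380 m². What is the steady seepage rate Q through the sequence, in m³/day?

Flow is perpendicular to layering, so the layers act in series and the equivalent K is the thickness-weighted harmonic mean.
Total thickness L = 7.09 + 1.66 + 9.31 = 18.06 m.
Σ(b_i/K_i) = 7.09/3.58 + 1.66/19.8 + 9.31/26.3 = 2.418 d.
K_eq = L / Σ(b_i/K_i) = 18.06 / 2.418 = 7.468 m/day.
Q = K_eq · A · (Δh/L) = 7.468 × 2380 × (5.61/18.06) = 5521 m³/day.

5520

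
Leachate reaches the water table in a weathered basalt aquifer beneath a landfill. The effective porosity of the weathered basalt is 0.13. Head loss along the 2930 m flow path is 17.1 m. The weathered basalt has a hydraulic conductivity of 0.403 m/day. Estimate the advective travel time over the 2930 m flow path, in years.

443

Hydraulic gradient i = Δh / L = 17.1 / 2930 = 0.005836.
Darcy flux q = K · i = 0.4030 × 0.005836 = 0.002352 m/day.
Seepage velocity v = q / n_e = 0.002352 / 0.13 = 0.01809 m/day.
Travel time t = L / v = 2930 / 0.01809 = 1.619e+05 days = 443.4 years.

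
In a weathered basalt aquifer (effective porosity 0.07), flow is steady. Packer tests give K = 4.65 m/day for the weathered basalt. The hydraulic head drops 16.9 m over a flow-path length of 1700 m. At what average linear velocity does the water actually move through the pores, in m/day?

0.660

Hydraulic gradient i = Δh / L = 16.9 / 1700 = 0.009941.
Darcy flux q = K · i = 4.650 × 0.009941 = 0.04623 m/day.
Seepage velocity v = q / n_e = 0.04623 / 0.07 = 0.6604 m/day.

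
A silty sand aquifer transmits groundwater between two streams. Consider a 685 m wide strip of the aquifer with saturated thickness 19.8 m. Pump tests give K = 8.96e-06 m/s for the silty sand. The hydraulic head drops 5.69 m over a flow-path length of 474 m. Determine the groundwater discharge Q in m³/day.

126

Convert K: 8.96e-06 m/s × 86400 = 0.7741 m/day.
Cross-sectional area A = 685 × 19.8 = 13563 m².
Hydraulic gradient i = Δh / L = 5.69 / 474 = 0.01200.
Darcy's law: Q = K · A · i = 0.7741 × 13563 × 0.01200 = 126.0 m³/day.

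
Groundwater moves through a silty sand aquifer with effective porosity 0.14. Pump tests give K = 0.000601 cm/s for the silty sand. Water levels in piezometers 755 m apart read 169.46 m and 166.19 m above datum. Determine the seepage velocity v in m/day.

0.0161

Convert K: 0.000601 cm/s × 864 = 0.5193 m/day.
Hydraulic gradient i = (169.46 − 166.19) / 755 = 3.27 / 755 = 0.004331.
Darcy flux q = K · i = 0.5193 × 0.004331 = 0.002249 m/day.
Seepage velocity v = q / n_e = 0.002249 / 0.14 = 0.01606 m/day.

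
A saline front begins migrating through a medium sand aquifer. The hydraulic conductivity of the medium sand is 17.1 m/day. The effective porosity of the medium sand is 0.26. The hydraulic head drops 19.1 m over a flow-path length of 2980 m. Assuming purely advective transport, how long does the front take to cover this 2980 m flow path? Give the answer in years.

19.4

Hydraulic gradient i = Δh / L = 19.1 / 2980 = 0.006409.
Darcy flux q = K · i = 17.10 × 0.006409 = 0.1096 m/day.
Seepage velocity v = q / n_e = 0.1096 / 0.26 = 0.4215 m/day.
Travel time t = L / v = 2980 / 0.4215 = 7069 days = 19.35 years.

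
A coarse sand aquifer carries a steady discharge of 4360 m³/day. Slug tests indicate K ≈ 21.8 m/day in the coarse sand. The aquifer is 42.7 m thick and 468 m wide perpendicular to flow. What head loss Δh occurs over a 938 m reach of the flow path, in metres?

Cross-sectional area A = 468 × 42.7 = 19984 m².
From Q = K·A·i, i = Q / (K·A) = 4360 / (21.80 × 19984) = 0.01001.
Head loss Δh = i · L = 0.01001 × 938 = 9.388 m.

9.39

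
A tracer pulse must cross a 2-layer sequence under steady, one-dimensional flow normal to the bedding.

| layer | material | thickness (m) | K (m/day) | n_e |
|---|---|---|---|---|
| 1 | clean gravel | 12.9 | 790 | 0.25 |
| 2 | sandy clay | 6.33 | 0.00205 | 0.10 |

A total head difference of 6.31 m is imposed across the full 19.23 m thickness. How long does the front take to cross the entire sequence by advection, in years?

5.17

With flow normal to the layers, continuity requires the same specific discharge q through every layer.
Σ(b_i/K_i) = 12.9/790 + 6.33/0.00205 = 3088 d.
q = Δh / Σ(b_i/K_i) = 6.31 / 3088 = 0.002044 m/day.
In each layer the seepage velocity is v_i = q/n_i, so the layer transit time is t_i = b_i·n_i / q:
  layer 1 (clean gravel): t_1 = 12.9 × 0.25 / 0.002044 = 1578 d
  layer 2 (sandy clay): t_2 = 6.33 × 0.10 / 0.002044 = 309.8 d
Total t = Σ t_i = 1888 days = 5.169 years.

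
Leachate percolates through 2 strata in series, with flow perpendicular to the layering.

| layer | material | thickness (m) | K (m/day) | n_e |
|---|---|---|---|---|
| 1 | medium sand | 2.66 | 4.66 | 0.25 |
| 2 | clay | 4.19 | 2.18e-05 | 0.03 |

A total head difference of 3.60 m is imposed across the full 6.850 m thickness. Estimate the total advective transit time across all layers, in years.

With flow normal to the layers, continuity requires the same specific discharge q through every layer.
Σ(b_i/K_i) = 2.66/4.66 + 4.19/2.18e-05 = 1.922e+05 d.
q = Δh / Σ(b_i/K_i) = 3.60 / 1.922e+05 = 1.873e-05 m/day.
In each layer the seepage velocity is v_i = q/n_i, so the layer transit time is t_i = b_i·n_i / q:
  layer 1 (medium sand): t_1 = 2.66 × 0.25 / 1.873e-05 = 35504 d
  layer 2 (clay): t_2 = 4.19 × 0.03 / 1.873e-05 = 6711 d
Total t = Σ t_i = 42215 days = 115.6 years.

116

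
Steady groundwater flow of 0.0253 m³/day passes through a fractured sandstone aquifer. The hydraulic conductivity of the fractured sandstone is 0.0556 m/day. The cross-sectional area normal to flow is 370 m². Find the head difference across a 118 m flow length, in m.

0.145

From Q = K·A·i, i = Q / (K·A) = 0.0253 / (0.05560 × 370.0) = 0.001230.
Head loss Δh = i · L = 0.001230 × 118 = 0.1451 m.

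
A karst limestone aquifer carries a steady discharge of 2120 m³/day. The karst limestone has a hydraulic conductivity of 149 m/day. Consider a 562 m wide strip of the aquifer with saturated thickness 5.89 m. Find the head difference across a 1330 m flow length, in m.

Cross-sectional area A = 562 × 5.89 = 3310 m².
From Q = K·A·i, i = Q / (K·A) = 2120 / (149.0 × 3310) = 0.004298.
Head loss Δh = i · L = 0.004298 × 1330 = 5.717 m.

5.72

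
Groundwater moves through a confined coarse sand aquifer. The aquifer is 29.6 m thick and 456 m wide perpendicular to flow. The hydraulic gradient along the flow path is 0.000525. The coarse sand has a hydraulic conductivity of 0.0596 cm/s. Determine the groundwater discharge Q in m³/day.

365

Convert K: 0.0596 cm/s × 864 = 51.49 m/day.
Cross-sectional area A = 456 × 29.6 = 13498 m².
Hydraulic gradient i = 0.000525.
Darcy's law: Q = K · A · i = 51.49 × 13498 × 0.0005250 = 364.9 m³/day.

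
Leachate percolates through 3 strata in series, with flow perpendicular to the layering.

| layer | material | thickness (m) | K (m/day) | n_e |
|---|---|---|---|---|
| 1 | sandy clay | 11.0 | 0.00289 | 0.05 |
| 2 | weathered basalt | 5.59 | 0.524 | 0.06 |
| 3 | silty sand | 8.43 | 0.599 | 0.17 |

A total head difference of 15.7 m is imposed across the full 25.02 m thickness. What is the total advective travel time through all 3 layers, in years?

1.55

With flow normal to the layers, continuity requires the same specific discharge q through every layer.
Σ(b_i/K_i) = 11.0/0.00289 + 5.59/0.524 + 8.43/0.599 = 3831 d.
q = Δh / Σ(b_i/K_i) = 15.7 / 3831 = 0.004098 m/day.
In each layer the seepage velocity is v_i = q/n_i, so the layer transit time is t_i = b_i·n_i / q:
  layer 1 (sandy clay): t_1 = 11.0 × 0.05 / 0.004098 = 134.2 d
  layer 2 (weathered basalt): t_2 = 5.59 × 0.06 / 0.004098 = 81.84 d
  layer 3 (silty sand): t_3 = 8.43 × 0.17 / 0.004098 = 349.7 d
Total t = Σ t_i = 565.7 days = 1.549 years.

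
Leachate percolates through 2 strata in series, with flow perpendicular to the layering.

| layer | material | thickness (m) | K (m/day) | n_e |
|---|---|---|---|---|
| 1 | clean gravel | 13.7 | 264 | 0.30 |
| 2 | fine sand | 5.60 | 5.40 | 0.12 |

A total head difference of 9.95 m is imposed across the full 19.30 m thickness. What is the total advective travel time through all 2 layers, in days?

With flow normal to the layers, continuity requires the same specific discharge q through every layer.
Σ(b_i/K_i) = 13.7/264 + 5.60/5.40 = 1.089 d.
q = Δh / Σ(b_i/K_i) = 9.95 / 1.089 = 9.137 m/day.
In each layer the seepage velocity is v_i = q/n_i, so the layer transit time is t_i = b_i·n_i / q:
  layer 1 (clean gravel): t_1 = 13.7 × 0.30 / 9.137 = 0.4498 d
  layer 2 (fine sand): t_2 = 5.60 × 0.12 / 9.137 = 0.07354 d
Total t = Σ t_i = 0.5233 days.

0.523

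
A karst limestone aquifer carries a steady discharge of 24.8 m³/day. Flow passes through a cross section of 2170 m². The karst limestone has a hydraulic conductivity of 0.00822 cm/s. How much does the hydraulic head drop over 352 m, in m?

0.566

Convert K: 0.00822 cm/s × 864 = 7.102 m/day.
From Q = K·A·i, i = Q / (K·A) = 24.8 / (7.102 × 2170) = 0.001609.
Head loss Δh = i · L = 0.001609 × 352 = 0.5664 m.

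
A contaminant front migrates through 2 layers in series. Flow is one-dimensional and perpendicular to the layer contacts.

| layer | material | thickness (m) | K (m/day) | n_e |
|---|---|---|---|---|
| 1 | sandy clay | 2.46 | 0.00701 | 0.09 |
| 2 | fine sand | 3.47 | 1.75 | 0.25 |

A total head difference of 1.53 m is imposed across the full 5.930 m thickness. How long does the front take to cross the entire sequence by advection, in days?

With flow normal to the layers, continuity requires the same specific discharge q through every layer.
Σ(b_i/K_i) = 2.46/0.00701 + 3.47/1.75 = 352.9 d.
q = Δh / Σ(b_i/K_i) = 1.53 / 352.9 = 0.004335 m/day.
In each layer the seepage velocity is v_i = q/n_i, so the layer transit time is t_i = b_i·n_i / q:
  layer 1 (sandy clay): t_1 = 2.46 × 0.09 / 0.004335 = 51.07 d
  layer 2 (fine sand): t_2 = 3.47 × 0.25 / 0.004335 = 200.1 d
Total t = Σ t_i = 251.2 days.

251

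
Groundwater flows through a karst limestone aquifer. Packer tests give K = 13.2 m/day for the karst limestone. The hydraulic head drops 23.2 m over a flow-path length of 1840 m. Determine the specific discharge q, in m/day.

Hydraulic gradient i = Δh / L = 23.2 / 1840 = 0.01261.
Specific discharge q = K · i = 13.20 × 0.01261 = 0.1664 m/day.

0.166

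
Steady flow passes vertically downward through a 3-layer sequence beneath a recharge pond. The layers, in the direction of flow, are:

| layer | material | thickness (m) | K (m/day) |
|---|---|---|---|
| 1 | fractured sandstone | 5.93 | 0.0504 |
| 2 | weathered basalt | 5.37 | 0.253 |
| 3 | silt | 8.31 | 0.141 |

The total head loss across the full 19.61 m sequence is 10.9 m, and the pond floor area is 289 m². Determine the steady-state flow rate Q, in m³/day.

Flow is perpendicular to layering, so the layers act in series and the equivalent K is the thickness-weighted harmonic mean.
Total thickness L = 5.93 + 5.37 + 8.31 = 19.61 m.
Σ(b_i/K_i) = 5.93/0.0504 + 5.37/0.253 + 8.31/0.141 = 197.8 d.
K_eq = L / Σ(b_i/K_i) = 19.61 / 197.8 = 0.09913 m/day.
Q = K_eq · A · (Δh/L) = 0.09913 × 289 × (10.9/19.61) = 15.92 m³/day.

15.9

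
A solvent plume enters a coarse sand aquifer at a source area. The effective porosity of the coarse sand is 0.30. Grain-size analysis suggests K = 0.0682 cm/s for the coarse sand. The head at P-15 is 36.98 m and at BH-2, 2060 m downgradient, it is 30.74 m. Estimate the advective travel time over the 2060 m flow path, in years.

Convert K: 0.0682 cm/s × 864 = 58.92 m/day.
Hydraulic gradient i = (36.98 − 30.74) / 2060 = 6.24 / 2060 = 0.003029.
Darcy flux q = K · i = 58.92 × 0.003029 = 0.1785 m/day.
Seepage velocity v = q / n_e = 0.1785 / 0.30 = 0.5950 m/day.
Travel time t = L / v = 2060 / 0.5950 = 3462 days = 9.479 years.

9.48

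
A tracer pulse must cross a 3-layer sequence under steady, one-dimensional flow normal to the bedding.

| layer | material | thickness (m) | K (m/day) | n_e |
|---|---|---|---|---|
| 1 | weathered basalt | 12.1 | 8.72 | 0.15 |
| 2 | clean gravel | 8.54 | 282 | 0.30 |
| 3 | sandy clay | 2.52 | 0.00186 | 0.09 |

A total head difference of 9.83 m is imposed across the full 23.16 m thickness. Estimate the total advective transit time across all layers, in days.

With flow normal to the layers, continuity requires the same specific discharge q through every layer.
Σ(b_i/K_i) = 12.1/8.72 + 8.54/282 + 2.52/0.00186 = 1356 d.
q = Δh / Σ(b_i/K_i) = 9.83 / 1356 = 0.007248 m/day.
In each layer the seepage velocity is v_i = q/n_i, so the layer transit time is t_i = b_i·n_i / q:
  layer 1 (weathered basalt): t_1 = 12.1 × 0.15 / 0.007248 = 250.4 d
  layer 2 (clean gravel): t_2 = 8.54 × 0.30 / 0.007248 = 353.5 d
  layer 3 (sandy clay): t_3 = 2.52 × 0.09 / 0.007248 = 31.29 d
Total t = Σ t_i = 635.2 days.

635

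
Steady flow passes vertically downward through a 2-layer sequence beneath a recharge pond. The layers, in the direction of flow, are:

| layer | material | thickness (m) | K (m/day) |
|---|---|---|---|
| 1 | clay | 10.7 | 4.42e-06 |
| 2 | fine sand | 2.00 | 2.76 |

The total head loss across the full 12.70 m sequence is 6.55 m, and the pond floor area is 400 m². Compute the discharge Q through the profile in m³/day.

Flow is perpendicular to layering, so the layers act in series and the equivalent K is the thickness-weighted harmonic mean.
Total thickness L = 10.7 + 2.00 = 12.70 m.
Σ(b_i/K_i) = 10.7/4.42e-06 + 2.00/2.76 = 2.421e+06 d.
K_eq = L / Σ(b_i/K_i) = 12.70 / 2.421e+06 = 5.246e-06 m/day.
Q = K_eq · A · (Δh/L) = 5.246e-06 × 400 × (6.55/12.70) = 0.001082 m³/day.

0.00108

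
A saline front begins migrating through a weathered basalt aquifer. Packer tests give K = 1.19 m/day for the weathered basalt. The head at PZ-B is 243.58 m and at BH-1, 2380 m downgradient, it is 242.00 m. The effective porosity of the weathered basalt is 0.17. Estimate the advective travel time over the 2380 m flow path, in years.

Hydraulic gradient i = (243.58 − 242.00) / 2380 = 1.58 / 2380 = 0.0006639.
Darcy flux q = K · i = 1.190 × 0.0006639 = 0.0007900 m/day.
Seepage velocity v = q / n_e = 0.0007900 / 0.17 = 0.004647 m/day.
Travel time t = L / v = 2380 / 0.004647 = 5.122e+05 days = 1402 years.

1400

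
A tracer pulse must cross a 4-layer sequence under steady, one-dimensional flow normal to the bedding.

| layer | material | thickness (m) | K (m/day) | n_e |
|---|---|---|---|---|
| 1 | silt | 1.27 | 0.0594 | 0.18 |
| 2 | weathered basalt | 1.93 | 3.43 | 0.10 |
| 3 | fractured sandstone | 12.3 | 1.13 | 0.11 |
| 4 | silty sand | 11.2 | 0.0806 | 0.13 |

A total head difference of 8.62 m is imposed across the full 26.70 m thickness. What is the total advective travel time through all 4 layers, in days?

With flow normal to the layers, continuity requires the same specific discharge q through every layer.
Σ(b_i/K_i) = 1.27/0.0594 + 1.93/3.43 + 12.3/1.13 + 11.2/0.0806 = 171.8 d.
q = Δh / Σ(b_i/K_i) = 8.62 / 171.8 = 0.05018 m/day.
In each layer the seepage velocity is v_i = q/n_i, so the layer transit time is t_i = b_i·n_i / q:
  layer 1 (silt): t_1 = 1.27 × 0.18 / 0.05018 = 4.556 d
  layer 2 (weathered basalt): t_2 = 1.93 × 0.10 / 0.05018 = 3.846 d
  layer 3 (fractured sandstone): t_3 = 12.3 × 0.11 / 0.05018 = 26.96 d
  layer 4 (silty sand): t_4 = 11.2 × 0.13 / 0.05018 = 29.02 d
Total t = Σ t_i = 64.38 days.

64.4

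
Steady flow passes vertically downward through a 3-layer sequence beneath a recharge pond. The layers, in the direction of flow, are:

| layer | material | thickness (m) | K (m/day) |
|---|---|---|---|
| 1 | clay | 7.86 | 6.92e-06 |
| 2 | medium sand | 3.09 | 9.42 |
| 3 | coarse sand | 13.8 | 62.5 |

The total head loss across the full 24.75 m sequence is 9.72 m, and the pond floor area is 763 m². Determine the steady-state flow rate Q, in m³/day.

Flow is perpendicular to layering, so the layers act in series and the equivalent K is the thickness-weighted harmonic mean.
Total thickness L = 7.86 + 3.09 + 13.8 = 24.75 m.
Σ(b_i/K_i) = 7.86/6.92e-06 + 3.09/9.42 + 13.8/62.5 = 1.136e+06 d.
K_eq = L / Σ(b_i/K_i) = 24.75 / 1.136e+06 = 2.179e-05 m/day.
Q = K_eq · A · (Δh/L) = 2.179e-05 × 763 × (9.72/24.75) = 0.006529 m³/day.

0.00653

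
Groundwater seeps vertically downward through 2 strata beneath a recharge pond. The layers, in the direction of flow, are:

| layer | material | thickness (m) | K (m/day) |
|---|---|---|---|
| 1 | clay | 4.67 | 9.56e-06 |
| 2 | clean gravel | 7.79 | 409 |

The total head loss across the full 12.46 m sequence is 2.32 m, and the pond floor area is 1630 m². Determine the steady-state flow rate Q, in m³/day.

0.00774

Flow is perpendicular to layering, so the layers act in series and the equivalent K is the thickness-weighted harmonic mean.
Total thickness L = 4.67 + 7.79 = 12.46 m.
Σ(b_i/K_i) = 4.67/9.56e-06 + 7.79/409 = 4.885e+05 d.
K_eq = L / Σ(b_i/K_i) = 12.46 / 4.885e+05 = 2.551e-05 m/day.
Q = K_eq · A · (Δh/L) = 2.551e-05 × 1630 × (2.32/12.46) = 0.007741 m³/day.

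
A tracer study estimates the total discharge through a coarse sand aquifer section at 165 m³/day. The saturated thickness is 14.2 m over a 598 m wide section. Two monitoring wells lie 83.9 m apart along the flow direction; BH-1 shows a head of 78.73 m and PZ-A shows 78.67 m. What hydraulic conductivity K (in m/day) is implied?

Cross-sectional area A = 598 × 14.2 = 8492 m².
Hydraulic gradient i = (78.73 − 78.67) / 83.9 = 0.06 / 83.9 = 0.0007151.
From Q = K·A·i, K = Q / (A·i) = 165 / (8492 × 0.0007151) = 27.17 m/day.

27.2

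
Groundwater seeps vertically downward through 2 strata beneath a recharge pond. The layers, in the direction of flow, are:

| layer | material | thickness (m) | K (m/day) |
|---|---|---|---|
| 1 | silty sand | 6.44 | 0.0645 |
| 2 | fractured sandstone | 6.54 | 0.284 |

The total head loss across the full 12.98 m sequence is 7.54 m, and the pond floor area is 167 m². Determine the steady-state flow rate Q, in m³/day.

10.2

Flow is perpendicular to layering, so the layers act in series and the equivalent K is the thickness-weighted harmonic mean.
Total thickness L = 6.44 + 6.54 = 12.98 m.
Σ(b_i/K_i) = 6.44/0.0645 + 6.54/0.284 = 122.9 d.
K_eq = L / Σ(b_i/K_i) = 12.98 / 122.9 = 0.1056 m/day.
Q = K_eq · A · (Δh/L) = 0.1056 × 167 × (7.54/12.98) = 10.25 m³/day.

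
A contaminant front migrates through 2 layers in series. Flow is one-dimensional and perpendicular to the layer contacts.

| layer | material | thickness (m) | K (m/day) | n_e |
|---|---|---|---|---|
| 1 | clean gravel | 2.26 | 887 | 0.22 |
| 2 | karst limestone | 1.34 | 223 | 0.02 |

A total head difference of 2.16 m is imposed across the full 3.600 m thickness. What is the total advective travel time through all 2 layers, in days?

0.00208

With flow normal to the layers, continuity requires the same specific discharge q through every layer.
Σ(b_i/K_i) = 2.26/887 + 1.34/223 = 0.008557 d.
q = Δh / Σ(b_i/K_i) = 2.16 / 0.008557 = 252.4 m/day.
In each layer the seepage velocity is v_i = q/n_i, so the layer transit time is t_i = b_i·n_i / q:
  layer 1 (clean gravel): t_1 = 2.26 × 0.22 / 252.4 = 0.001970 d
  layer 2 (karst limestone): t_2 = 1.34 × 0.02 / 252.4 = 0.0001062 d
Total t = Σ t_i = 0.002076 days.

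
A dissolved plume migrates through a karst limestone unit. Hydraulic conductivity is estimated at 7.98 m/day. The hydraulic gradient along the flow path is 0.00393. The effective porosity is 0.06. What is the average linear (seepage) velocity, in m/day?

0.523

Hydraulic gradient i = 0.00393.
Darcy flux q = K · i = 7.980 × 0.003930 = 0.03136 m/day.
Seepage velocity v = q / n_e = 0.03136 / 0.06 = 0.5227 m/day.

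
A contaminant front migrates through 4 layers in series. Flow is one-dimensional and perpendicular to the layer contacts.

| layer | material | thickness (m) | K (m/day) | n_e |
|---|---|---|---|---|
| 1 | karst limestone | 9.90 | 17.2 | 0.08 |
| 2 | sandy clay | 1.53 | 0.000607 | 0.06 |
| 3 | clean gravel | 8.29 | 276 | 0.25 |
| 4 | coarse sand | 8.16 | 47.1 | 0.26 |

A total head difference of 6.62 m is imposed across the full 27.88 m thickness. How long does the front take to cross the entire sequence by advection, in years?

5.30

With flow normal to the layers, continuity requires the same specific discharge q through every layer.
Σ(b_i/K_i) = 9.90/17.2 + 1.53/0.000607 + 8.29/276 + 8.16/47.1 = 2521 d.
q = Δh / Σ(b_i/K_i) = 6.62 / 2521 = 0.002626 m/day.
In each layer the seepage velocity is v_i = q/n_i, so the layer transit time is t_i = b_i·n_i / q:
  layer 1 (karst limestone): t_1 = 9.90 × 0.08 / 0.002626 = 301.7 d
  layer 2 (sandy clay): t_2 = 1.53 × 0.06 / 0.002626 = 34.96 d
  layer 3 (clean gravel): t_3 = 8.29 × 0.25 / 0.002626 = 789.4 d
  layer 4 (coarse sand): t_4 = 8.16 × 0.26 / 0.002626 = 808.1 d
Total t = Σ t_i = 1934 days = 5.295 years.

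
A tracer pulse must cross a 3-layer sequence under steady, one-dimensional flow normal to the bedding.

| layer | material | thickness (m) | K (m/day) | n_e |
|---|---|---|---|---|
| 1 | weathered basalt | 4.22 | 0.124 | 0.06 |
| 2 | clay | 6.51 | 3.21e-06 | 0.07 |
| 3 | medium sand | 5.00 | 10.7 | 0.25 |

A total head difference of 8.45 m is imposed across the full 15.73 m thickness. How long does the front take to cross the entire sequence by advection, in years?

1290

With flow normal to the layers, continuity requires the same specific discharge q through every layer.
Σ(b_i/K_i) = 4.22/0.124 + 6.51/3.21e-06 + 5.00/10.7 = 2.028e+06 d.
q = Δh / Σ(b_i/K_i) = 8.45 / 2.028e+06 = 4.167e-06 m/day.
In each layer the seepage velocity is v_i = q/n_i, so the layer transit time is t_i = b_i·n_i / q:
  layer 1 (weathered basalt): t_1 = 4.22 × 0.06 / 4.167e-06 = 60770 d
  layer 2 (clay): t_2 = 6.51 × 0.07 / 4.167e-06 = 1.094e+05 d
  layer 3 (medium sand): t_3 = 5.00 × 0.25 / 4.167e-06 = 3.000e+05 d
Total t = Σ t_i = 4.702e+05 days = 1287 years.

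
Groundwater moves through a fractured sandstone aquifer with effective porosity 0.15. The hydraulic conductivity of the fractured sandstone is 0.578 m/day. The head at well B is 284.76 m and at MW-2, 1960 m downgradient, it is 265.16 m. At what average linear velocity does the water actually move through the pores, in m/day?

Hydraulic gradient i = (284.76 − 265.16) / 1960 = 19.6 / 1960 = 0.01000.
Darcy flux q = K · i = 0.5780 × 0.01000 = 0.005780 m/day.
Seepage velocity v = q / n_e = 0.005780 / 0.15 = 0.03853 m/day.

0.0385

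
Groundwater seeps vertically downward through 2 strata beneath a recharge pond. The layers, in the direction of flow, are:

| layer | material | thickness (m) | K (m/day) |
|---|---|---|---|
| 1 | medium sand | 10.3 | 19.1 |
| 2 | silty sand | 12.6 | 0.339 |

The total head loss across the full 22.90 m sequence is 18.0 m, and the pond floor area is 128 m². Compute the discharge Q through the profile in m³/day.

61.1

Flow is perpendicular to layering, so the layers act in series and the equivalent K is the thickness-weighted harmonic mean.
Total thickness L = 10.3 + 12.6 = 22.90 m.
Σ(b_i/K_i) = 10.3/19.1 + 12.6/0.339 = 37.71 d.
K_eq = L / Σ(b_i/K_i) = 22.90 / 37.71 = 0.6073 m/day.
Q = K_eq · A · (Δh/L) = 0.6073 × 128 × (18.0/22.90) = 61.10 m³/day.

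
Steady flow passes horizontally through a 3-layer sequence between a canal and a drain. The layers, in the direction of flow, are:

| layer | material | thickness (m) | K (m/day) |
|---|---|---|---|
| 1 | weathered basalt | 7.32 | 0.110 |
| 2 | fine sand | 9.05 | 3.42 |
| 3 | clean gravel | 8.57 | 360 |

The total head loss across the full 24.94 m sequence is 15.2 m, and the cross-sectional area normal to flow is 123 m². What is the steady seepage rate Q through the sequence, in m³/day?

27.0

Flow is perpendicular to layering, so the layers act in series and the equivalent K is the thickness-weighted harmonic mean.
Total thickness L = 7.32 + 9.05 + 8.57 = 24.94 m.
Σ(b_i/K_i) = 7.32/0.110 + 9.05/3.42 + 8.57/360 = 69.22 d.
K_eq = L / Σ(b_i/K_i) = 24.94 / 69.22 = 0.3603 m/day.
Q = K_eq · A · (Δh/L) = 0.3603 × 123 × (15.2/24.94) = 27.01 m³/day.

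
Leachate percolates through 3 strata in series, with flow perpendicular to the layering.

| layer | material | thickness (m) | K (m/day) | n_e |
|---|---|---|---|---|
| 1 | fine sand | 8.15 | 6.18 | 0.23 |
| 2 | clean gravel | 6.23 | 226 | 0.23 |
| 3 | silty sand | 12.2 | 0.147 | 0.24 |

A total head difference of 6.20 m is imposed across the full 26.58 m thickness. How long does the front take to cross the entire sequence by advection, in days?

With flow normal to the layers, continuity requires the same specific discharge q through every layer.
Σ(b_i/K_i) = 8.15/6.18 + 6.23/226 + 12.2/0.147 = 84.34 d.
q = Δh / Σ(b_i/K_i) = 6.20 / 84.34 = 0.07351 m/day.
In each layer the seepage velocity is v_i = q/n_i, so the layer transit time is t_i = b_i·n_i / q:
  layer 1 (fine sand): t_1 = 8.15 × 0.23 / 0.07351 = 25.50 d
  layer 2 (clean gravel): t_2 = 6.23 × 0.23 / 0.07351 = 19.49 d
  layer 3 (silty sand): t_3 = 12.2 × 0.24 / 0.07351 = 39.83 d
Total t = Σ t_i = 84.82 days.

84.8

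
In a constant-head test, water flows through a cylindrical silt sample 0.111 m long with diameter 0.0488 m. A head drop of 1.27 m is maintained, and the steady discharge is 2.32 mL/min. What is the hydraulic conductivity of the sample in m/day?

Cross-sectional area A = π·(d/2)² = π × (0.0488/2)² = 0.001870 m².
Convert discharge: 2.32 mL/min = 3.867e-08 m³/s.
Darcy's law rearranged: K = Q·L / (A·Δh) = 3.867e-08 × 0.111 / (0.001870 × 1.27) = 1.807e-06 m/s = 0.1561 m/day.

0.156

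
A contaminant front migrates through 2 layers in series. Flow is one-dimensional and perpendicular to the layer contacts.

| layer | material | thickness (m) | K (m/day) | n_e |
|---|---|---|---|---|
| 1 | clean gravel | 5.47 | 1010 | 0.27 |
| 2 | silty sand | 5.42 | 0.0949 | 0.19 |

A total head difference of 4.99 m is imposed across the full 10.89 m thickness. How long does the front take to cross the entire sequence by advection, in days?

With flow normal to the layers, continuity requires the same specific discharge q through every layer.
Σ(b_i/K_i) = 5.47/1010 + 5.42/0.0949 = 57.12 d.
q = Δh / Σ(b_i/K_i) = 4.99 / 57.12 = 0.08736 m/day.
In each layer the seepage velocity is v_i = q/n_i, so the layer transit time is t_i = b_i·n_i / q:
  layer 1 (clean gravel): t_1 = 5.47 × 0.27 / 0.08736 = 16.91 d
  layer 2 (silty sand): t_2 = 5.42 × 0.19 / 0.08736 = 11.79 d
Total t = Σ t_i = 28.69 days.

28.7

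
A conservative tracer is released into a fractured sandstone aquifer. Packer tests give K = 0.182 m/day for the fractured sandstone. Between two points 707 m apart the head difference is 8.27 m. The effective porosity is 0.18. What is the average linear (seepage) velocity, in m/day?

Hydraulic gradient i = Δh / L = 8.27 / 707 = 0.01170.
Darcy flux q = K · i = 0.1820 × 0.01170 = 0.002129 m/day.
Seepage velocity v = q / n_e = 0.002129 / 0.18 = 0.01183 m/day.

0.0118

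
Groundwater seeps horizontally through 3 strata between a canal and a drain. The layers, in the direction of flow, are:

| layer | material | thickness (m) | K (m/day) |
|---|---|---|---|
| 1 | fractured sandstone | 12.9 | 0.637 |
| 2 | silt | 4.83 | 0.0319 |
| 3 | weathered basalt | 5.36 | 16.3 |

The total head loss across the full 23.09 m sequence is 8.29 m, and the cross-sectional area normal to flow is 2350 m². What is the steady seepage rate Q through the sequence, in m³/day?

Flow is perpendicular to layering, so the layers act in series and the equivalent K is the thickness-weighted harmonic mean.
Total thickness L = 12.9 + 4.83 + 5.36 = 23.09 m.
Σ(b_i/K_i) = 12.9/0.637 + 4.83/0.0319 + 5.36/16.3 = 172.0 d.
K_eq = L / Σ(b_i/K_i) = 23.09 / 172.0 = 0.1343 m/day.
Q = K_eq · A · (Δh/L) = 0.1343 × 2350 × (8.29/23.09) = 113.3 m³/day.

113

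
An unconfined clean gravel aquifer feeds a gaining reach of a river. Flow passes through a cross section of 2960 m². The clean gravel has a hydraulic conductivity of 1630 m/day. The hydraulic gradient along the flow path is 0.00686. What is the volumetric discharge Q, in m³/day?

Hydraulic gradient i = 0.00686.
Darcy's law: Q = K · A · i = 1630 × 2960 × 0.006860 = 33098 m³/day.

33100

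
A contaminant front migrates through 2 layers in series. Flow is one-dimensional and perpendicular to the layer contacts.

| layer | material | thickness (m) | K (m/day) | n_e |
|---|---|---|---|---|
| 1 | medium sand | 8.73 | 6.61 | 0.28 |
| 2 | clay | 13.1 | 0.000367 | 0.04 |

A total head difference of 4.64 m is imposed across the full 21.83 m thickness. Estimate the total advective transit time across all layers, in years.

With flow normal to the layers, continuity requires the same specific discharge q through every layer.
Σ(b_i/K_i) = 8.73/6.61 + 13.1/0.000367 = 35696 d.
q = Δh / Σ(b_i/K_i) = 4.64 / 35696 = 0.0001300 m/day.
In each layer the seepage velocity is v_i = q/n_i, so the layer transit time is t_i = b_i·n_i / q:
  layer 1 (medium sand): t_1 = 8.73 × 0.28 / 0.0001300 = 18805 d
  layer 2 (clay): t_2 = 13.1 × 0.04 / 0.0001300 = 4031 d
Total t = Σ t_i = 22836 days = 62.52 years.

62.5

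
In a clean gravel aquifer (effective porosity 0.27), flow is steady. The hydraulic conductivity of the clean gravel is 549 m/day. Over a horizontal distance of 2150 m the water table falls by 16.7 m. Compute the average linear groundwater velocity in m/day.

15.8

Hydraulic gradient i = Δh / L = 16.7 / 2150 = 0.007767.
Darcy flux q = K · i = 549.0 × 0.007767 = 4.264 m/day.
Seepage velocity v = q / n_e = 4.264 / 0.27 = 15.79 m/day.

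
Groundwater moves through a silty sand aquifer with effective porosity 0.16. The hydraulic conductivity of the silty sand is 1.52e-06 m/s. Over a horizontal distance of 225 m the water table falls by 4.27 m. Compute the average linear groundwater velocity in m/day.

0.0156

Convert K: 1.52e-06 m/s × 86400 = 0.1313 m/day.
Hydraulic gradient i = Δh / L = 4.27 / 225 = 0.01898.
Darcy flux q = K · i = 0.1313 × 0.01898 = 0.002492 m/day.
Seepage velocity v = q / n_e = 0.002492 / 0.16 = 0.01558 m/day.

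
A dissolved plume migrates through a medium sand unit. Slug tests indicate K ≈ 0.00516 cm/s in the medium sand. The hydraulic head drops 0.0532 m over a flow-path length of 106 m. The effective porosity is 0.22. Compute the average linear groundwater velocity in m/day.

0.0102

Convert K: 0.00516 cm/s × 864 = 4.458 m/day.
Hydraulic gradient i = Δh / L = 0.0532 / 106 = 0.0005019.
Darcy flux q = K · i = 4.458 × 0.0005019 = 0.002238 m/day.
Seepage velocity v = q / n_e = 0.002238 / 0.22 = 0.01017 m/day.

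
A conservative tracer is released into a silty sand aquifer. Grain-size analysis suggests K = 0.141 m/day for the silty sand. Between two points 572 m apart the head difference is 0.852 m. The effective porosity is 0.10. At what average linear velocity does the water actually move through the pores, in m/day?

Hydraulic gradient i = Δh / L = 0.852 / 572 = 0.001490.
Darcy flux q = K · i = 0.1410 × 0.001490 = 0.0002100 m/day.
Seepage velocity v = q / n_e = 0.0002100 / 0.10 = 0.002100 m/day.

0.00210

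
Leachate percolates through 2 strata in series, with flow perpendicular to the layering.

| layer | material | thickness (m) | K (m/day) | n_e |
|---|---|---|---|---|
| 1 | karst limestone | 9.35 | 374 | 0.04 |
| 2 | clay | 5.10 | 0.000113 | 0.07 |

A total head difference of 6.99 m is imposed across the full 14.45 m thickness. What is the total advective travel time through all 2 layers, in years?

With flow normal to the layers, continuity requires the same specific discharge q through every layer.
Σ(b_i/K_i) = 9.35/374 + 5.10/0.000113 = 45133 d.
q = Δh / Σ(b_i/K_i) = 6.99 / 45133 = 0.0001549 m/day.
In each layer the seepage velocity is v_i = q/n_i, so the layer transit time is t_i = b_i·n_i / q:
  layer 1 (karst limestone): t_1 = 9.35 × 0.04 / 0.0001549 = 2415 d
  layer 2 (clay): t_2 = 5.10 × 0.07 / 0.0001549 = 2305 d
Total t = Σ t_i = 4720 days = 12.92 years.

12.9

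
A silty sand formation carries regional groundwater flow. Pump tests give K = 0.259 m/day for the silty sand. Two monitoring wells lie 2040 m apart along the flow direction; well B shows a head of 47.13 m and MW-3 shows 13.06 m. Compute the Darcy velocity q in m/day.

Hydraulic gradient i = (47.13 − 13.06) / 2040 = 34.07 / 2040 = 0.01670.
Specific discharge q = K · i = 0.2590 × 0.01670 = 0.004326 m/day.

0.00433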